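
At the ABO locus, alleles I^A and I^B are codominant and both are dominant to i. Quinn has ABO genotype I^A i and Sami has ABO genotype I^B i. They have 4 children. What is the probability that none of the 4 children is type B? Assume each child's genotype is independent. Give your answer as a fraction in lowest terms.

81/256

ABO cross I^A i × I^B i → 1/4 O, 1/4 A, 1/4 B, 1/4 AB.
So P(type B) = 1/4 per child.
P(not type B) = 3/4 for one child; (3/4)^4 = 81/256.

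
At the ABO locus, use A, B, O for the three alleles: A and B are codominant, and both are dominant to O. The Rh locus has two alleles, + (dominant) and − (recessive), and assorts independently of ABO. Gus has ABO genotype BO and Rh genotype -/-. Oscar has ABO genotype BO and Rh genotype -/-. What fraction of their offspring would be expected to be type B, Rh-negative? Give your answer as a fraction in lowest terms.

3/4

ABO cross BO × BO → offspring phenotypes: 1/4 O, 3/4 B.
Rh cross -/- × -/- → 1 Rh-.
Independent loci: P(type B, Rh-negative) = 3/4 × 1 = 3/4.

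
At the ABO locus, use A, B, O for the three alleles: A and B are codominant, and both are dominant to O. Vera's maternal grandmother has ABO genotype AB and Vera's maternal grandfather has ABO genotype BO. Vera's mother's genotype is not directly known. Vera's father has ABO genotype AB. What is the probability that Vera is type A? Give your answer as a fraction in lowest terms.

Vera's mother's ABO genotype from AB × BO: 1/4 AB, 1/4 AO, 1/4 BB, 1/4 BO.
Crossing each possibility with the father AB and summing P(type A): 1/4·1/4 + 1/4·1/2 + 1/4·0 + 1/4·1/4 = 1/4.

1/4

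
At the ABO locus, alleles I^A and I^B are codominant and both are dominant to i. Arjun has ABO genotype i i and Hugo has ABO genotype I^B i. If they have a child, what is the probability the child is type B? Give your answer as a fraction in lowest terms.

1/2

ABO cross i i × I^B i → offspring phenotypes: 1/2 O, 1/2 B.
So P(type B) = 1/2.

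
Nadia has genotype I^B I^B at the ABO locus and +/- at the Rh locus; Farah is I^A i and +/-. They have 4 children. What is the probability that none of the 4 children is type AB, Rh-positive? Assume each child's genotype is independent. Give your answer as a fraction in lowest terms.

625/4096

ABO cross I^B I^B × I^A i → 1/2 B, 1/2 AB.
Rh cross +/- × +/- → 3/4 Rh+, 1/4 Rh-; so P(type AB, Rh-positive) = 1/2 × 3/4 = 3/8 per child.
P(not type AB, Rh-positive) = 5/8 for one child; (5/8)^4 = 625/4096.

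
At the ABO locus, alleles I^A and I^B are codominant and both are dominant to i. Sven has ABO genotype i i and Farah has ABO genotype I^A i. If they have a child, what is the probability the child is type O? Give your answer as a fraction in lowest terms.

ABO cross i i × I^A i → offspring phenotypes: 1/2 O, 1/2 A.
So P(type O) = 1/2.

1/2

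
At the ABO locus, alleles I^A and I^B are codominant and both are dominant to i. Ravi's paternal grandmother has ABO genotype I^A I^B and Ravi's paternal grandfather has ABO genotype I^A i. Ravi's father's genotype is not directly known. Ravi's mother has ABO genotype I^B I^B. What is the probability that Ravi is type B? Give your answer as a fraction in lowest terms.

1/2

Ravi's father's ABO genotype from I^A I^B × I^A i: 1/4 I^A I^A, 1/4 I^A I^B, 1/4 I^A i, 1/4 I^B i.
Crossing each possibility with the mother I^B I^B and summing P(type B): 1/4·0 + 1/4·1/2 + 1/4·1/2 + 1/4·1 = 1/2.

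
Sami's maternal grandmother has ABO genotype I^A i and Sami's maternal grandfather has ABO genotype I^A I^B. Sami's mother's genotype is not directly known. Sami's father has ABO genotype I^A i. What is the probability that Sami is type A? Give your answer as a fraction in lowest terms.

Sami's mother's ABO genotype from I^A i × I^A I^B: 1/4 I^A I^A, 1/4 I^A I^B, 1/4 I^A i, 1/4 I^B i.
Crossing each possibility with the father I^A i and summing P(type A): 1/4·1 + 1/4·1/2 + 1/4·3/4 + 1/4·1/4 = 5/8.

5/8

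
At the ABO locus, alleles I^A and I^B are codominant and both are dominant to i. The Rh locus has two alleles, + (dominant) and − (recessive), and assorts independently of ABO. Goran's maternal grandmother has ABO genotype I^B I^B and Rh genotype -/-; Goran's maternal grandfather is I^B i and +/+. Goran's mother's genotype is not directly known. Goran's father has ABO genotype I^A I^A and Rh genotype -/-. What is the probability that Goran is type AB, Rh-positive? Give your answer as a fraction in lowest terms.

3/8

Goran's mother's ABO genotype from I^B I^B × I^B i: 1/2 I^B I^B, 1/2 I^B i.
Crossing each possibility with the father I^A I^A and summing P(type AB): 1/2·1 + 1/2·1/2 = 3/4.
Similarly for Rh via the mother's Rh distribution: P(Rh+) = 1/2.
Independent loci: 3/4 × 1/2 = 3/8.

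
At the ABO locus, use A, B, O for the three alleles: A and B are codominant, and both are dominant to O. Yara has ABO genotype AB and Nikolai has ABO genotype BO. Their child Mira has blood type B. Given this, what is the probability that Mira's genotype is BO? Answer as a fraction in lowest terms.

1/2

Cross AB × BO → 1/4 AB, 1/4 AO, 1/4 BB, 1/4 BO.
Type-B genotypes among offspring: BB (1/4), BO (1/4); total 1/2.
P(BO | type B) = (1/4) / (1/2) = 1/2.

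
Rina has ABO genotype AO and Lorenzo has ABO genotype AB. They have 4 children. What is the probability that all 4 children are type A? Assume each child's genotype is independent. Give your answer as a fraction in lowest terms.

1/16

ABO cross AO × AB → 1/2 A, 1/4 B, 1/4 AB.
So P(type A) = 1/2 per child.
All 4 independent: (1/2)^4 = 1/16.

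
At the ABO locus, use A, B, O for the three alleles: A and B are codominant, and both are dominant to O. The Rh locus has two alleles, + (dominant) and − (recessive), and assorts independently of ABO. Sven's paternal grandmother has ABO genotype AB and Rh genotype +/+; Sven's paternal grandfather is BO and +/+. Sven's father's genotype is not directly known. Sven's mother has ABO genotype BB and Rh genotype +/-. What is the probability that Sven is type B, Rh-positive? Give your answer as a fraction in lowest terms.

3/4

Sven's father's ABO genotype from AB × BO: 1/4 AB, 1/4 AO, 1/4 BB, 1/4 BO.
Crossing each possibility with the mother BB and summing P(type B): 1/4·1/2 + 1/4·1/2 + 1/4·1 + 1/4·1 = 3/4.
Similarly for Rh via the father's Rh distribution: P(Rh+) = 1.
Independent loci: 3/4 × 1 = 3/4.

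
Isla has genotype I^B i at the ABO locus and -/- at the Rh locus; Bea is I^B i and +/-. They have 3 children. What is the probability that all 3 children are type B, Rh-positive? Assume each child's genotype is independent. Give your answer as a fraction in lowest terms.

ABO cross I^B i × I^B i → 1/4 O, 3/4 B.
Rh cross -/- × +/- → 1/2 Rh+, 1/2 Rh-; so P(type B, Rh-positive) = 3/4 × 1/2 = 3/8 per child.
All 3 independent: (3/8)^3 = 27/512.

27/512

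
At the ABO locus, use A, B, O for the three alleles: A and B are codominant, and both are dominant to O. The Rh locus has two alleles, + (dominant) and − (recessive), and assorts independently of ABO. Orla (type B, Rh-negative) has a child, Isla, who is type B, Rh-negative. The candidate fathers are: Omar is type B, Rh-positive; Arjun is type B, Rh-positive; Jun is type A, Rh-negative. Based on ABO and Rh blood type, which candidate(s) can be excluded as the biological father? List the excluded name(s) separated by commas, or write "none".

none

A candidate is excluded only if no genotype consistent with his phenotype could produce a type B, Rh-negative child with a type B, Rh-negative mother.
Every candidate has at least one consistent genotype combination, so none can be excluded.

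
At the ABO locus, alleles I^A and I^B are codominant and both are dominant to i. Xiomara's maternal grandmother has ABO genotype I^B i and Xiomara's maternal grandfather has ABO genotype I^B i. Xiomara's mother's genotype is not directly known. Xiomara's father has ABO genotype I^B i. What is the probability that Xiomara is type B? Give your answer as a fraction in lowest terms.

3/4

Xiomara's mother's ABO genotype from I^B i × I^B i: 1/4 I^B I^B, 1/2 I^B i, 1/4 i i.
Crossing each possibility with the father I^B i and summing P(type B): 1/4·1 + 1/2·3/4 + 1/4·1/2 = 3/4.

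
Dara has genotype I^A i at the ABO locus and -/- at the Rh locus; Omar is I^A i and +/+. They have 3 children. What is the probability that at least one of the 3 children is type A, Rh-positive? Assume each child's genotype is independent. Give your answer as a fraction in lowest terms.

63/64

ABO cross I^A i × I^A i → 1/4 O, 3/4 A.
Rh cross -/- × +/+ → 1 Rh+; so P(type A, Rh-positive) = 3/4 × 1 = 3/4 per child.
P(none) = (1/4)^3 = 1/64; P(at least one) = 1 − 1/64 = 63/64.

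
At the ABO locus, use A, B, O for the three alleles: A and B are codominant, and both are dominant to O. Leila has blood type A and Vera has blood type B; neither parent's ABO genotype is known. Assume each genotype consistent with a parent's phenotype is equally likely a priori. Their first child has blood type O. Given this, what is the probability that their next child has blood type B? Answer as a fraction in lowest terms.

Possible genotypes: Leila ∈ {AA, AO}; Vera ∈ {BB, BO}.
Weight each parental genotype pair by prior × P(type-O child):
  AO × BO: posterior weight 1; P(next child type B) = 1/4.
Weighted sum = 1/4.

1/4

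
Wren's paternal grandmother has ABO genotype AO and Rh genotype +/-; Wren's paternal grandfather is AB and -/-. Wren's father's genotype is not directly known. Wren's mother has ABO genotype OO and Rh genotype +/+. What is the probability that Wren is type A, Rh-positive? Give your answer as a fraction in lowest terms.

1/2

Wren's father's ABO genotype from AO × AB: 1/4 AA, 1/4 AB, 1/4 AO, 1/4 BO.
Crossing each possibility with the mother OO and summing P(type A): 1/4·1 + 1/4·1/2 + 1/4·1/2 + 1/4·0 = 1/2.
Similarly for Rh via the father's Rh distribution: P(Rh+) = 1.
Independent loci: 1/2 × 1 = 1/2.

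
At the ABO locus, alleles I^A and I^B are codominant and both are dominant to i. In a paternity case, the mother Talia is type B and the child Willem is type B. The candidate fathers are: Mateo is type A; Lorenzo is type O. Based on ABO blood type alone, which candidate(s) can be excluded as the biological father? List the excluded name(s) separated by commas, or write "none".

none

A candidate is excluded only if no genotype consistent with his phenotype could produce a type B child with a type B mother.
Every candidate has at least one consistent genotype combination, so none can be excluded.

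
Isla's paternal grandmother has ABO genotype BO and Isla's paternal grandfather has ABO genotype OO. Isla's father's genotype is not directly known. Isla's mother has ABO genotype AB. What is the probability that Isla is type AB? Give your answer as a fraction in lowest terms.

1/8

Isla's father's ABO genotype from BO × OO: 1/2 BO, 1/2 OO.
Crossing each possibility with the mother AB and summing P(type AB): 1/2·1/4 + 1/2·0 = 1/8.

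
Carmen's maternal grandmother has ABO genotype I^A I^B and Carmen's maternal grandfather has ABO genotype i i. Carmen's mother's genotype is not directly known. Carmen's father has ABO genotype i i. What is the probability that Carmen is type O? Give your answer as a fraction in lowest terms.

Carmen's mother's ABO genotype from I^A I^B × i i: 1/2 I^A i, 1/2 I^B i.
Crossing each possibility with the father i i and summing P(type O): 1/2·1/2 + 1/2·1/2 = 1/2.

1/2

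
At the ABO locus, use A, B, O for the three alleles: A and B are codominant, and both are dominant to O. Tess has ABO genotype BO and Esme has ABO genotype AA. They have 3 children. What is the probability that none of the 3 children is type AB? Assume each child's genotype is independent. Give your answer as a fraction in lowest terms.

ABO cross BO × AA → 1/2 A, 1/2 AB.
So P(type AB) = 1/2 per child.
P(not type AB) = 1/2 for one child; (1/2)^3 = 1/8.

1/8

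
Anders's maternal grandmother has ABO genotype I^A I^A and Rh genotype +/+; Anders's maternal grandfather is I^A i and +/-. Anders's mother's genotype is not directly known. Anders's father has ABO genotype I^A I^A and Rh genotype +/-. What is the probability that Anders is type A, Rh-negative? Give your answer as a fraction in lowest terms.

1/8

Anders's mother's ABO genotype from I^A I^A × I^A i: 1/2 I^A I^A, 1/2 I^A i.
Crossing each possibility with the father I^A I^A and summing P(type A): 1/2·1 + 1/2·1 = 1.
Similarly for Rh via the mother's Rh distribution: P(Rh-) = 1/8.
Independent loci: 1 × 1/8 = 1/8.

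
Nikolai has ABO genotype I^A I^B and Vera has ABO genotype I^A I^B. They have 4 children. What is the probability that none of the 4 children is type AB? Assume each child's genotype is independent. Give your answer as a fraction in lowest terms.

ABO cross I^A I^B × I^A I^B → 1/4 A, 1/4 B, 1/2 AB.
So P(type AB) = 1/2 per child.
P(not type AB) = 1/2 for one child; (1/2)^4 = 1/16.

1/16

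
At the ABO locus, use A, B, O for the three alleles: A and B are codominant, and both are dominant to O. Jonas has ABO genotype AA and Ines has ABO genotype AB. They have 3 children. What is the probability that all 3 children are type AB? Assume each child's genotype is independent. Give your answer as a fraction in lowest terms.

ABO cross AA × AB → 1/2 A, 1/2 AB.
So P(type AB) = 1/2 per child.
All 3 independent: (1/2)^3 = 1/8.

1/8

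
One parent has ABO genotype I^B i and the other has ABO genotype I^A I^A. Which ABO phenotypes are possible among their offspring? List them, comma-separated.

Gametes from I^B i × I^A I^A give offspring ABO genotypes I^A I^B, I^A i, i.e. phenotypes A, AB.

A, AB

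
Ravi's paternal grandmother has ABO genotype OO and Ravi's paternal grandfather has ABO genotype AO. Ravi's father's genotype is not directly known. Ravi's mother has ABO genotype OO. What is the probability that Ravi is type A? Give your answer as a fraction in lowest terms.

1/4

Ravi's father's ABO genotype from OO × AO: 1/2 AO, 1/2 OO.
Crossing each possibility with the mother OO and summing P(type A): 1/2·1/2 + 1/2·0 = 1/4.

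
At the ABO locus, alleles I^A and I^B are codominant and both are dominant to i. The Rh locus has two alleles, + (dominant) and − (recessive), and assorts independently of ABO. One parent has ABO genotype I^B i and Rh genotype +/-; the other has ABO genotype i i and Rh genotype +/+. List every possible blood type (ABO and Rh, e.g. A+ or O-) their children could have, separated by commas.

Gametes from I^B i × i i give offspring ABO genotypes I^B i, i i, i.e. phenotypes O, B.
Rh cross +/- × +/+ → phenotypes Rh+.
Combining independently: O+, B+.

O+, B+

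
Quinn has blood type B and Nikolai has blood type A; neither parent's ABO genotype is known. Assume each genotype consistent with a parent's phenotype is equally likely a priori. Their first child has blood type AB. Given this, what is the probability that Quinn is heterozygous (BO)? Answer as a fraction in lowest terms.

1/3

Possible genotypes: Quinn ∈ {BB, BO}; Nikolai ∈ {AA, AO}.
Weight each parental genotype pair by prior × P(type-AB child):
  BB × AA: posterior weight 4/9.
  BB × AO: posterior weight 2/9.
  BO × AA: posterior weight 2/9.
  BO × AO: posterior weight 1/9.
Sum the posterior weight over pairs where Quinn is BO: 1/3.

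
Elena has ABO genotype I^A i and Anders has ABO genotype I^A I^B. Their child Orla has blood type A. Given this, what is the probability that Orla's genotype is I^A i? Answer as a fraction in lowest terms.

Cross I^A i × I^A I^B → 1/4 I^A I^A, 1/4 I^A I^B, 1/4 I^A i, 1/4 I^B i.
Type-A genotypes among offspring: I^A I^A (1/4), I^A i (1/4); total 1/2.
P(I^A i | type A) = (1/4) / (1/2) = 1/2.

1/2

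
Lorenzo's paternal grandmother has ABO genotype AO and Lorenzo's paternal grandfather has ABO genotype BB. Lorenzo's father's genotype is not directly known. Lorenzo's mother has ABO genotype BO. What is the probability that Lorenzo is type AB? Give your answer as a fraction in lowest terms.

Lorenzo's father's ABO genotype from AO × BB: 1/2 AB, 1/2 BO.
Crossing each possibility with the mother BO and summing P(type AB): 1/2·1/4 + 1/2·0 = 1/8.

1/8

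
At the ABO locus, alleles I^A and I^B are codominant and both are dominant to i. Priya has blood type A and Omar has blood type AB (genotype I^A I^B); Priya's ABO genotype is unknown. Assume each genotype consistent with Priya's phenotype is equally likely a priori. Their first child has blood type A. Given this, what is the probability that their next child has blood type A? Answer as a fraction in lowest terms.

1/2

Possible genotypes: Priya ∈ {I^A I^A, I^A i}; Omar ∈ {I^A I^B}.
Weight each parental genotype pair by prior × P(type-A child):
  I^A I^A × I^A I^B: posterior weight 1/2; P(next child type A) = 1/2.
  I^A i × I^A I^B: posterior weight 1/2; P(next child type A) = 1/2.
Weighted sum = 1/2.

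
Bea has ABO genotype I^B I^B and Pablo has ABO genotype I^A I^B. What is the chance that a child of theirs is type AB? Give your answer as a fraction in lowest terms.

1/2

ABO cross I^B I^B × I^A I^B → offspring phenotypes: 1/2 B, 1/2 AB.
So P(type AB) = 1/2.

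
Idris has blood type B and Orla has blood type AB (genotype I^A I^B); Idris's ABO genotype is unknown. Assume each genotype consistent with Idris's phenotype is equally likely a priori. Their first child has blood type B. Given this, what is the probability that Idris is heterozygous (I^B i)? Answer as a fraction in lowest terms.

1/2

Possible genotypes: Idris ∈ {I^B I^B, I^B i}; Orla ∈ {I^A I^B}.
Weight each parental genotype pair by prior × P(type-B child):
  I^B I^B × I^A I^B: posterior weight 1/2.
  I^B i × I^A I^B: posterior weight 1/2.
Sum the posterior weight over pairs where Idris is I^B i: 1/2.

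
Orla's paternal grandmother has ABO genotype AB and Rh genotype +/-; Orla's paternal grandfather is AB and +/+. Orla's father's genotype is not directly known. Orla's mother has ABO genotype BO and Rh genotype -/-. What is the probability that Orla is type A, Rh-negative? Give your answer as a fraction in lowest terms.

Orla's father's ABO genotype from AB × AB: 1/4 AA, 1/2 AB, 1/4 BB.
Crossing each possibility with the mother BO and summing P(type A): 1/4·1/2 + 1/2·1/4 + 1/4·0 = 1/4.
Similarly for Rh via the father's Rh distribution: P(Rh-) = 1/4.
Independent loci: 1/4 × 1/4 = 1/16.

1/16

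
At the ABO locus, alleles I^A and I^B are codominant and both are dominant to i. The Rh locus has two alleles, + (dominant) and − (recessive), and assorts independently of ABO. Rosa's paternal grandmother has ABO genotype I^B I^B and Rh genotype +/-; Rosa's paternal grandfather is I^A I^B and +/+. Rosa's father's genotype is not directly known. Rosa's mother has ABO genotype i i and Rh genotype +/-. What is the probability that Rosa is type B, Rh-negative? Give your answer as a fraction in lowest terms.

Rosa's father's ABO genotype from I^B I^B × I^A I^B: 1/2 I^A I^B, 1/2 I^B I^B.
Crossing each possibility with the mother i i and summing P(type B): 1/2·1/2 + 1/2·1 = 3/4.
Similarly for Rh via the father's Rh distribution: P(Rh-) = 1/8.
Independent loci: 3/4 × 1/8 = 3/32.

3/32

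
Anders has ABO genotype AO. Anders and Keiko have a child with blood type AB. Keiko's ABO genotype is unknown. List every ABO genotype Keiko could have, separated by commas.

For each candidate genotype of Keiko, check whether crossing it with AO can produce every observed child phenotype.
  AA → possible child types {A} ✗
  AB → possible child types {A, B, AB} ✓
  AO → possible child types {O, A} ✗
  BB → possible child types {B, AB} ✓
  BO → possible child types {O, A, B, AB} ✓
  OO → possible child types {O, A} ✗

AB, BB, BO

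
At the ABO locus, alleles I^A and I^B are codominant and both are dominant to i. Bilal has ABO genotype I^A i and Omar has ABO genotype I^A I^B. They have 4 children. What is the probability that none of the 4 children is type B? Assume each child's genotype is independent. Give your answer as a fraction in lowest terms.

ABO cross I^A i × I^A I^B → 1/2 A, 1/4 B, 1/4 AB.
So P(type B) = 1/4 per child.
P(not type B) = 3/4 for one child; (3/4)^4 = 81/256.

81/256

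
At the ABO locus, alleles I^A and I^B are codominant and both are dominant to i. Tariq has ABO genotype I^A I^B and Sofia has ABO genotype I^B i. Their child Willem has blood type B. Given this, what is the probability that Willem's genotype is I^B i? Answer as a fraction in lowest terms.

Cross I^A I^B × I^B i → 1/4 I^A I^B, 1/4 I^A i, 1/4 I^B I^B, 1/4 I^B i.
Type-B genotypes among offspring: I^B I^B (1/4), I^B i (1/4); total 1/2.
P(I^B i | type B) = (1/4) / (1/2) = 1/2.

1/2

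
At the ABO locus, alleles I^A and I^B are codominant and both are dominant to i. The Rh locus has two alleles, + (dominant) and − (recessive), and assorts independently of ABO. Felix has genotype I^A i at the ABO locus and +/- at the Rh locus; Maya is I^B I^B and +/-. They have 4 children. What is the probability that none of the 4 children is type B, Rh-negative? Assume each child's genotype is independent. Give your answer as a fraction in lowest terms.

2401/4096

ABO cross I^A i × I^B I^B → 1/2 B, 1/2 AB.
Rh cross +/- × +/- → 3/4 Rh+, 1/4 Rh-; so P(type B, Rh-negative) = 1/2 × 1/4 = 1/8 per child.
P(not type B, Rh-negative) = 7/8 for one child; (7/8)^4 = 2401/4096.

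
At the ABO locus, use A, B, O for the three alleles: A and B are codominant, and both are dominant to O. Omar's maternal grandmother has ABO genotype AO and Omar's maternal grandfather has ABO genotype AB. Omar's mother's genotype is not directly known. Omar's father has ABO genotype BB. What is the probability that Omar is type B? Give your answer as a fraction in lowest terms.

1/2

Omar's mother's ABO genotype from AO × AB: 1/4 AA, 1/4 AB, 1/4 AO, 1/4 BO.
Crossing each possibility with the father BB and summing P(type B): 1/4·0 + 1/4·1/2 + 1/4·1/2 + 1/4·1 = 1/2.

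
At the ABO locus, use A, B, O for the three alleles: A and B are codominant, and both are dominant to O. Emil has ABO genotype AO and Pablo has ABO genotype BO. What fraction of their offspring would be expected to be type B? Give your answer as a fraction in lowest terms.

ABO cross AO × BO → offspring phenotypes: 1/4 O, 1/4 A, 1/4 B, 1/4 AB.
So P(type B) = 1/4.

1/4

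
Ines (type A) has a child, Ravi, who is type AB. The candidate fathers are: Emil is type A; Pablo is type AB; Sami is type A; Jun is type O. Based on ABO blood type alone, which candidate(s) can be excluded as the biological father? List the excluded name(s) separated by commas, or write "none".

Emil, Sami, Jun

A candidate is excluded only if no genotype consistent with his phenotype could produce a type AB child with a type A mother.
Emil (type A): no genotype consistent with that phenotype can produce a type-AB child with a type-A mother.
Sami (type A): no genotype consistent with that phenotype can produce a type-AB child with a type-A mother.
Jun (type O): no genotype consistent with that phenotype can produce a type-AB child with a type-A mother.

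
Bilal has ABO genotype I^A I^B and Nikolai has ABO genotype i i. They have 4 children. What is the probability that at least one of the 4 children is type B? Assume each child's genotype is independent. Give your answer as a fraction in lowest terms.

15/16

ABO cross I^A I^B × i i → 1/2 A, 1/2 B.
So P(type B) = 1/2 per child.
P(none) = (1/2)^4 = 1/16; P(at least one) = 1 − 1/16 = 15/16.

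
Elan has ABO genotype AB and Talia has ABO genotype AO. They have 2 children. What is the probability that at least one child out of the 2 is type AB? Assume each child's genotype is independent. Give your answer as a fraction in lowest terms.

7/16

ABO cross AB × AO → 1/2 A, 1/4 B, 1/4 AB.
So P(type AB) = 1/4 per child.
P(none) = (3/4)^2 = 9/16; P(at least one) = 1 − 9/16 = 7/16.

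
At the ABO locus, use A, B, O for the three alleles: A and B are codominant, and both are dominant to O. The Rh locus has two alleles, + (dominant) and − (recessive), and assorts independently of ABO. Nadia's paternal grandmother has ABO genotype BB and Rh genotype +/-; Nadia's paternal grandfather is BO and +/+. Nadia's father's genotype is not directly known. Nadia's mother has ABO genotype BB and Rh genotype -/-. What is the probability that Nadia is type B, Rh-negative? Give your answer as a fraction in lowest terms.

Nadia's father's ABO genotype from BB × BO: 1/2 BB, 1/2 BO.
Crossing each possibility with the mother BB and summing P(type B): 1/2·1 + 1/2·1 = 1.
Similarly for Rh via the father's Rh distribution: P(Rh-) = 1/4.
Independent loci: 1 × 1/4 = 1/4.

1/4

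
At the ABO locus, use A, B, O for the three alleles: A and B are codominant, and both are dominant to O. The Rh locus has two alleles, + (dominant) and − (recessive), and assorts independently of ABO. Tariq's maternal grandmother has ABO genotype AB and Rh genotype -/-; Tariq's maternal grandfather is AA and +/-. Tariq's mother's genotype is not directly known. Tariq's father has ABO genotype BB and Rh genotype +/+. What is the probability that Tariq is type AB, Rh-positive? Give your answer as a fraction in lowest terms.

3/4

Tariq's mother's ABO genotype from AB × AA: 1/2 AA, 1/2 AB.
Crossing each possibility with the father BB and summing P(type AB): 1/2·1 + 1/2·1/2 = 3/4.
Similarly for Rh via the mother's Rh distribution: P(Rh+) = 1.
Independent loci: 3/4 × 1 = 3/4.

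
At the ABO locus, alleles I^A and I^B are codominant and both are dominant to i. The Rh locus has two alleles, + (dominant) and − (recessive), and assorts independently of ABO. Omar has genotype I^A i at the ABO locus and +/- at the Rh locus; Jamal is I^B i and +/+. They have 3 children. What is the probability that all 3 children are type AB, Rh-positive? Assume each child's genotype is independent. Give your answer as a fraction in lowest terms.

ABO cross I^A i × I^B i → 1/4 O, 1/4 A, 1/4 B, 1/4 AB.
Rh cross +/- × +/+ → 1 Rh+; so P(type AB, Rh-positive) = 1/4 × 1 = 1/4 per child.
All 3 independent: (1/4)^3 = 1/64.

1/64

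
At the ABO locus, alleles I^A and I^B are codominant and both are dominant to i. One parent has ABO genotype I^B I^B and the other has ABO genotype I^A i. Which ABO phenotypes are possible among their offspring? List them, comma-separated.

B, AB

Gametes from I^B I^B × I^A i give offspring ABO genotypes I^A I^B, I^B i, i.e. phenotypes B, AB.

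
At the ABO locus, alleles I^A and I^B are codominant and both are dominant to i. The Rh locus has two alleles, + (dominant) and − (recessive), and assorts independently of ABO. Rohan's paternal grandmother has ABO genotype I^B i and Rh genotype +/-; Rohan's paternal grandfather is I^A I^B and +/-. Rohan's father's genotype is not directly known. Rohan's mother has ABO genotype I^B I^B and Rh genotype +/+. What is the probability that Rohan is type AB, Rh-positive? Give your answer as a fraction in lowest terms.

1/4

Rohan's father's ABO genotype from I^B i × I^A I^B: 1/4 I^A I^B, 1/4 I^A i, 1/4 I^B I^B, 1/4 I^B i.
Crossing each possibility with the mother I^B I^B and summing P(type AB): 1/4·1/2 + 1/4·1/2 + 1/4·0 + 1/4·0 = 1/4.
Similarly for Rh via the father's Rh distribution: P(Rh+) = 1.
Independent loci: 1/4 × 1 = 1/4.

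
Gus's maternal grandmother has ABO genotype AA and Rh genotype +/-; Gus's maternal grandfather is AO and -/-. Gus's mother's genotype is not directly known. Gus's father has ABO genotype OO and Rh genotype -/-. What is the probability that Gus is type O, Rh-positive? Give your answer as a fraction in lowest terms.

1/16

Gus's mother's ABO genotype from AA × AO: 1/2 AA, 1/2 AO.
Crossing each possibility with the father OO and summing P(type O): 1/2·0 + 1/2·1/2 = 1/4.
Similarly for Rh via the mother's Rh distribution: P(Rh+) = 1/4.
Independent loci: 1/4 × 1/4 = 1/16.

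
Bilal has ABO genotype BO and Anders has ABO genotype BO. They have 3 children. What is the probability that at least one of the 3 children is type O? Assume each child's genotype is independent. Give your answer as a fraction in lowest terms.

37/64

ABO cross BO × BO → 1/4 O, 3/4 B.
So P(type O) = 1/4 per child.
P(none) = (3/4)^3 = 27/64; P(at least one) = 1 − 27/64 = 37/64.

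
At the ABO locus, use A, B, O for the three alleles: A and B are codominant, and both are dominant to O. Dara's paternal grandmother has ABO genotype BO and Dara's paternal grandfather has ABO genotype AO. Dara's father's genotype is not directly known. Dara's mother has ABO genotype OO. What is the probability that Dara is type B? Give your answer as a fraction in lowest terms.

1/4

Dara's father's ABO genotype from BO × AO: 1/4 AB, 1/4 AO, 1/4 BO, 1/4 OO.
Crossing each possibility with the mother OO and summing P(type B): 1/4·1/2 + 1/4·0 + 1/4·1/2 + 1/4·0 = 1/4.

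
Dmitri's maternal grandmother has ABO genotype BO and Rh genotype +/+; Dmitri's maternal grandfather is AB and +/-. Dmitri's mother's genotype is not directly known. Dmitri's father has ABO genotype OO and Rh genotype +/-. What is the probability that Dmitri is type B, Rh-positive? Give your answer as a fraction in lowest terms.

7/16

Dmitri's mother's ABO genotype from BO × AB: 1/4 AB, 1/4 AO, 1/4 BB, 1/4 BO.
Crossing each possibility with the father OO and summing P(type B): 1/4·1/2 + 1/4·0 + 1/4·1 + 1/4·1/2 = 1/2.
Similarly for Rh via the mother's Rh distribution: P(Rh+) = 7/8.
Independent loci: 1/2 × 7/8 = 7/16.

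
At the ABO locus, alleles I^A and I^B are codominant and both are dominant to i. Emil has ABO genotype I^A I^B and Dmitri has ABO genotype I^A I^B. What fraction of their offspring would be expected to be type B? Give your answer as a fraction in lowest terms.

1/4

ABO cross I^A I^B × I^A I^B → offspring phenotypes: 1/4 A, 1/4 B, 1/2 AB.
So P(type B) = 1/4.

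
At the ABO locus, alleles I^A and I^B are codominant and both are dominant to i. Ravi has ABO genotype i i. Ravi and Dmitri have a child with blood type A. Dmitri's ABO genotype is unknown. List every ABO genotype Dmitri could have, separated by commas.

I^A I^A, I^A I^B, I^A i

For each candidate genotype of Dmitri, check whether crossing it with i i can produce every observed child phenotype.
  I^A I^A → possible child types {A} ✓
  I^A I^B → possible child types {A, B} ✓
  I^A i → possible child types {O, A} ✓
  I^B I^B → possible child types {B} ✗
  I^B i → possible child types {O, B} ✗
  i i → possible child types {O} ✗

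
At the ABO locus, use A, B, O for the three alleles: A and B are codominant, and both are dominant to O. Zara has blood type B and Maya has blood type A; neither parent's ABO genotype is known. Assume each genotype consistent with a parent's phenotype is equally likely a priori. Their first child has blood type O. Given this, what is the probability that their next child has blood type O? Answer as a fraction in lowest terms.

1/4

Possible genotypes: Zara ∈ {BB, BO}; Maya ∈ {AA, AO}.
Weight each parental genotype pair by prior × P(type-O child):
  BO × AO: posterior weight 1; P(next child type O) = 1/4.
Weighted sum = 1/4.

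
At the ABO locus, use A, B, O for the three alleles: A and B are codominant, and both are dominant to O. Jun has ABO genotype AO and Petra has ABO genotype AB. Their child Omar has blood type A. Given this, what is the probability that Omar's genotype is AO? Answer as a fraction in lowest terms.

Cross AO × AB → 1/4 AA, 1/4 AB, 1/4 AO, 1/4 BO.
Type-A genotypes among offspring: AA (1/4), AO (1/4); total 1/2.
P(AO | type A) = (1/4) / (1/2) = 1/2.

1/2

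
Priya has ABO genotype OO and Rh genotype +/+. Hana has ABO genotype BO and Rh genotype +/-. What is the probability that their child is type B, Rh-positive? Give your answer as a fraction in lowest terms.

ABO cross OO × BO → offspring phenotypes: 1/2 O, 1/2 B.
Rh cross +/+ × +/- → 1 Rh+.
Independent loci: P(type B, Rh-positive) = 1/2 × 1 = 1/2.

1/2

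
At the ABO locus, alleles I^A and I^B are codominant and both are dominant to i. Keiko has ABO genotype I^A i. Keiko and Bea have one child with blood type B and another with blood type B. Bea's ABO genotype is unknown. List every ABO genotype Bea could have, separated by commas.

For each candidate genotype of Bea, check whether crossing it with I^A i can produce every observed child phenotype.
  I^A I^A → possible child types {A} ✗
  I^A I^B → possible child types {A, B, AB} ✓
  I^A i → possible child types {O, A} ✗
  I^B I^B → possible child types {B, AB} ✓
  I^B i → possible child types {O, A, B, AB} ✓
  i i → possible child types {O, A} ✗

I^A I^B, I^B I^B, I^B i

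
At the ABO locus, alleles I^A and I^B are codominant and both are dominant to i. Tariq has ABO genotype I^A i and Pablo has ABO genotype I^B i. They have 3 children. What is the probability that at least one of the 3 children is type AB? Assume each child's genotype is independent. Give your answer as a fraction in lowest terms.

ABO cross I^A i × I^B i → 1/4 O, 1/4 A, 1/4 B, 1/4 AB.
So P(type AB) = 1/4 per child.
P(none) = (3/4)^3 = 27/64; P(at least one) = 1 − 27/64 = 37/64.

37/64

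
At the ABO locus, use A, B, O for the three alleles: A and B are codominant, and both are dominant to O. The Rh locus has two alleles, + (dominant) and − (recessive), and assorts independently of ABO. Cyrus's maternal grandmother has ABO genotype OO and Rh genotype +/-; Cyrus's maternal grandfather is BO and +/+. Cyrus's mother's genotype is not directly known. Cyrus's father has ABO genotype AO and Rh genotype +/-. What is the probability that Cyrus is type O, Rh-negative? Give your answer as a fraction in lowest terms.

Cyrus's mother's ABO genotype from OO × BO: 1/2 BO, 1/2 OO.
Crossing each possibility with the father AO and summing P(type O): 1/2·1/4 + 1/2·1/2 = 3/8.
Similarly for Rh via the mother's Rh distribution: P(Rh-) = 1/8.
Independent loci: 3/8 × 1/8 = 3/64.

3/64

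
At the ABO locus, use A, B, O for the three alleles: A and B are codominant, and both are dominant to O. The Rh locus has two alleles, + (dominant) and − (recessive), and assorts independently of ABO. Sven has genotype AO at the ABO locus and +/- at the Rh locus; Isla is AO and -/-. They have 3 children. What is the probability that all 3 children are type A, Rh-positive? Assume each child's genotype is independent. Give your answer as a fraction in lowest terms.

27/512

ABO cross AO × AO → 1/4 O, 3/4 A.
Rh cross +/- × -/- → 1/2 Rh+, 1/2 Rh-; so P(type A, Rh-positive) = 3/4 × 1/2 = 3/8 per child.
All 3 independent: (3/8)^3 = 27/512.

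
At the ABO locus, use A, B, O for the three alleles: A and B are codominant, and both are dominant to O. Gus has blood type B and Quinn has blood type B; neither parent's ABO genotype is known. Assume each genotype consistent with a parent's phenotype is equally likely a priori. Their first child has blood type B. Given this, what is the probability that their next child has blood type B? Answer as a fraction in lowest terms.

19/20

Possible genotypes: Gus ∈ {BB, BO}; Quinn ∈ {BB, BO}.
Weight each parental genotype pair by prior × P(type-B child):
  BB × BB: posterior weight 4/15; P(next child type B) = 1.
  BB × BO: posterior weight 4/15; P(next child type B) = 1.
  BO × BB: posterior weight 4/15; P(next child type B) = 1.
  BO × BO: posterior weight 1/5; P(next child type B) = 3/4.
Weighted sum = 19/20.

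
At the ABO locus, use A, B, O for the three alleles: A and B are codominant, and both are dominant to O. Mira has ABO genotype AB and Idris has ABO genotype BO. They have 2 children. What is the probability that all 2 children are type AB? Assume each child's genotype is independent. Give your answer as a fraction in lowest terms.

1/16

ABO cross AB × BO → 1/4 A, 1/2 B, 1/4 AB.
So P(type AB) = 1/4 per child.
All 2 independent: (1/4)^2 = 1/16.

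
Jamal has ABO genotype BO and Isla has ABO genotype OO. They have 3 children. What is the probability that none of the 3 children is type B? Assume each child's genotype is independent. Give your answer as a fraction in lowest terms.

1/8

ABO cross BO × OO → 1/2 O, 1/2 B.
So P(type B) = 1/2 per child.
P(not type B) = 1/2 for one child; (1/2)^3 = 1/8.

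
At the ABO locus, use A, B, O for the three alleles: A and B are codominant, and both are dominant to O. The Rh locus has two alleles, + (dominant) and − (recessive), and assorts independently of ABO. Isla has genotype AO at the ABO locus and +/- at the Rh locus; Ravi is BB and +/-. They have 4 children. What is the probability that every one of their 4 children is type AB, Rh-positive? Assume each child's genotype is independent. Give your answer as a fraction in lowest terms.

81/4096

ABO cross AO × BB → 1/2 B, 1/2 AB.
Rh cross +/- × +/- → 3/4 Rh+, 1/4 Rh-; so P(type AB, Rh-positive) = 1/2 × 3/4 = 3/8 per child.
All 4 independent: (3/8)^4 = 81/4096.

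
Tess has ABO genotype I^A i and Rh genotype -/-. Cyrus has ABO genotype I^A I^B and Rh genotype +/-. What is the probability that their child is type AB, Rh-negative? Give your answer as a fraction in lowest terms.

ABO cross I^A i × I^A I^B → offspring phenotypes: 1/2 A, 1/4 B, 1/4 AB.
Rh cross -/- × +/- → 1/2 Rh+, 1/2 Rh-.
Independent loci: P(type AB, Rh-negative) = 1/4 × 1/2 = 1/8.

1/8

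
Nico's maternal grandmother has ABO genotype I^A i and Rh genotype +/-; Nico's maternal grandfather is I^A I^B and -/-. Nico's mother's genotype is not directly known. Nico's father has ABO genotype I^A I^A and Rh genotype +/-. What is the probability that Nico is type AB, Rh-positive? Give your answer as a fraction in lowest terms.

Nico's mother's ABO genotype from I^A i × I^A I^B: 1/4 I^A I^A, 1/4 I^A I^B, 1/4 I^A i, 1/4 I^B i.
Crossing each possibility with the father I^A I^A and summing P(type AB): 1/4·0 + 1/4·1/2 + 1/4·0 + 1/4·1/2 = 1/4.
Similarly for Rh via the mother's Rh distribution: P(Rh+) = 5/8.
Independent loci: 1/4 × 5/8 = 5/32.

5/32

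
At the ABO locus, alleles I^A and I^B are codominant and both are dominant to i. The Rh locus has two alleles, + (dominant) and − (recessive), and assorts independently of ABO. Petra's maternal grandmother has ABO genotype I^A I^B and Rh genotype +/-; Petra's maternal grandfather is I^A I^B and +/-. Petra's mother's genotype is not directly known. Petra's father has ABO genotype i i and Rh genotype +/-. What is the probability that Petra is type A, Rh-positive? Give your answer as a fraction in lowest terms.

3/8

Petra's mother's ABO genotype from I^A I^B × I^A I^B: 1/4 I^A I^A, 1/2 I^A I^B, 1/4 I^B I^B.
Crossing each possibility with the father i i and summing P(type A): 1/4·1 + 1/2·1/2 + 1/4·0 = 1/2.
Similarly for Rh via the mother's Rh distribution: P(Rh+) = 3/4.
Independent loci: 1/2 × 3/4 = 3/8.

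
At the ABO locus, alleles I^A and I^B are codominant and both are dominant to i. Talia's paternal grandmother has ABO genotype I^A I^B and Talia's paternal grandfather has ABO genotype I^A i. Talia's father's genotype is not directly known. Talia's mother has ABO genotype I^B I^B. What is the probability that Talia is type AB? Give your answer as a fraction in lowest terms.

1/2

Talia's father's ABO genotype from I^A I^B × I^A i: 1/4 I^A I^A, 1/4 I^A I^B, 1/4 I^A i, 1/4 I^B i.
Crossing each possibility with the mother I^B I^B and summing P(type AB): 1/4·1 + 1/4·1/2 + 1/4·1/2 + 1/4·0 = 1/2.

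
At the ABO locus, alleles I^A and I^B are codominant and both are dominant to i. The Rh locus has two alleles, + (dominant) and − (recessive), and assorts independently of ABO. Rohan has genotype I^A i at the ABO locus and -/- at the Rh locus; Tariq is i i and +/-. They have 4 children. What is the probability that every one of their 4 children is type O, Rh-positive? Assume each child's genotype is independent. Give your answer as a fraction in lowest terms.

ABO cross I^A i × i i → 1/2 O, 1/2 A.
Rh cross -/- × +/- → 1/2 Rh+, 1/2 Rh-; so P(type O, Rh-positive) = 1/2 × 1/2 = 1/4 per child.
All 4 independent: (1/4)^4 = 1/256.

1/256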